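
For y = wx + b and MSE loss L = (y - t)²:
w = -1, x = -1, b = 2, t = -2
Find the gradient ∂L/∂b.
∂L/∂b = 10

y = wx + b = (-1)(-1) + 2 = 3
∂L/∂y = 2(y - t) = 2(3 - -2) = 10
∂y/∂b = 1
∂L/∂b = ∂L/∂y · ∂y/∂b = 10 × 1 = 10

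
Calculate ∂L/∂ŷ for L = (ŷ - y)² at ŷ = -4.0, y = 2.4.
∂L/∂ŷ = -12.8

∂L/∂ŷ = 2(ŷ - y) = 2(-4.0 - 2.4) = 2(-6.4) = -12.8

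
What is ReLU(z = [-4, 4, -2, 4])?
h = [0, 4, 0, 4]

ReLU applied element-wise: max(0,-4)=0, max(0,4)=4, max(0,-2)=0, max(0,4)=4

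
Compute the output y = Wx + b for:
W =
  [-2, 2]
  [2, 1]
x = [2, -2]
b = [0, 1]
y = [-8, 3]

Wx = [-2×2 + 2×-2, 2×2 + 1×-2]
   = [-8, 2]
y = Wx + b = [-8 + 0, 2 + 1] = [-8, 3]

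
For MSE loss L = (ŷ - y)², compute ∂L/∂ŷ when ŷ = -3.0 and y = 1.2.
∂L/∂ŷ = -8.4

∂L/∂ŷ = 2(ŷ - y) = 2(-3.0 - 1.2) = 2(-4.2) = -8.4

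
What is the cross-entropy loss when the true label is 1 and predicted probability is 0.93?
L = 0.07257

L = -1·log(0.93) - 0·log(0.07) = -log(0.93) = 0.07257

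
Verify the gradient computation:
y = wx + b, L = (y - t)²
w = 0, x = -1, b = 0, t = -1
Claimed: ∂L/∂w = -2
Correct

y = (0)(-1) + 0 = 0
∂L/∂y = 2(y - t) = 2(0 - -1) = 2
∂y/∂w = x = -1
∂L/∂w = 2 × -1 = -2

Claimed value: -2
Correct: The correct gradient is -2.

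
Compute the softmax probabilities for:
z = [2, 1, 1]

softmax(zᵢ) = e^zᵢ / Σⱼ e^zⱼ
p = [0.5761, 0.2119, 0.2119]

exp(z) = [7.389, 2.718, 2.718]
Sum = 12.83
p = [0.5761, 0.2119, 0.2119]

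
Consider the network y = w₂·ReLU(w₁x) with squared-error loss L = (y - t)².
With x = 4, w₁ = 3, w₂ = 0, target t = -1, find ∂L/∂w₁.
∂L/∂w₁ = 0

Forward pass:
z = w₁x = 3×4 = 12
h = ReLU(12) = 12
y = w₂h = 0×12 = 0

Backward pass:
∂L/∂y = 2(y - t) = 2(0 - -1) = 2
∂y/∂h = w₂ = 0
∂h/∂z = 1 (ReLU derivative)
∂z/∂w₁ = x = 4

∂L/∂w₁ = 2 × 0 × 1 × 4 = 0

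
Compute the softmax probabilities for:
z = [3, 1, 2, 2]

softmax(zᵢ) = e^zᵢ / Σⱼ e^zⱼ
p = [0.5344, 0.0723, 0.1966, 0.1966]

exp(z) = [20.09, 2.718, 7.389, 7.389]
Sum = 37.58
p = [0.5344, 0.0723, 0.1966, 0.1966]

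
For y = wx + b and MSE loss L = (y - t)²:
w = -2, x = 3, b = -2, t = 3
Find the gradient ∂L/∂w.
∂L/∂w = -66

y = wx + b = (-2)(3) + -2 = -8
∂L/∂y = 2(y - t) = 2(-8 - 3) = -22
∂y/∂w = x = 3
∂L/∂w = ∂L/∂y · ∂y/∂w = -22 × 3 = -66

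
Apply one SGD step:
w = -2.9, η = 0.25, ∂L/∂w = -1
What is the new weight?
w_new = -2.65

w_new = w - η·∂L/∂w = -2.9 - 0.25×(-1) = -2.9 - (-0.25) = -2.65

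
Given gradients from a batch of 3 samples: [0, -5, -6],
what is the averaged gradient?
Average gradient = -3.667

Average = (1/3)(0 + -5 + -6) = -11/3 = -3.667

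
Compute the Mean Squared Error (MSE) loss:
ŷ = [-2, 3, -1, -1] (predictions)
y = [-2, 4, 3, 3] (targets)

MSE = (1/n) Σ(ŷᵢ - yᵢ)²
MSE = 8.25

MSE = (1/4)((-2--2)² + (3-4)² + (-1-3)² + (-1-3)²) = (1/4)(0 + 1 + 16 + 16) = 8.25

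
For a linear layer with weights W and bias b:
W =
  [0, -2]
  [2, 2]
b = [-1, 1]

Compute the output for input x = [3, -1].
y = [1, 5]

Wx = [0×3 + -2×-1, 2×3 + 2×-1]
   = [2, 4]
y = Wx + b = [2 + -1, 4 + 1] = [1, 5]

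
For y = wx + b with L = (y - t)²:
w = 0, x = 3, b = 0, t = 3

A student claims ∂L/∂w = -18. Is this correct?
Correct

y = (0)(3) + 0 = 0
∂L/∂y = 2(y - t) = 2(0 - 3) = -6
∂y/∂w = x = 3
∂L/∂w = -6 × 3 = -18

Claimed value: -18
Correct: The correct gradient is -18.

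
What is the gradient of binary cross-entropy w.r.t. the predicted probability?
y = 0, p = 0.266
∂L/∂p = 1.362

∂L/∂p = -y/p + (1-y)/(1-p) = 0 + 1/0.734 = 1.362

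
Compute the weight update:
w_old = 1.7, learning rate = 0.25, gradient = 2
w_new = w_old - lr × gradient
w_new = 1.2

w_new = w - η·∂L/∂w = 1.7 - 0.25×(2) = 1.7 - (0.5) = 1.2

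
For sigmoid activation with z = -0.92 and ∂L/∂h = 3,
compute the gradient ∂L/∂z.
∂L/∂z = 0.6113

σ(-0.92) = 0.285
σ'(-0.92) = σ(-0.92)(1 - σ(-0.92)) = 0.285 × 0.715 = 0.2038
∂L/∂z = ∂L/∂h · σ'(z) = 3 × 0.2038 = 0.6113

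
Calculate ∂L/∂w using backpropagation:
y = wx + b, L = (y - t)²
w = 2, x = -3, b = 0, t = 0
∂L/∂w = 36

y = wx + b = (2)(-3) + 0 = -6
∂L/∂y = 2(y - t) = 2(-6 - 0) = -12
∂y/∂w = x = -3
∂L/∂w = ∂L/∂y · ∂y/∂w = -12 × -3 = 36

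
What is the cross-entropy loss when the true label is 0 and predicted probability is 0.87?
L = 2.04

L = -0·log(0.87) - 1·log(0.13) = -log(0.13) = 2.04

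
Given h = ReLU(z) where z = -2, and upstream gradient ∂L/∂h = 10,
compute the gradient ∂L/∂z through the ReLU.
∂L/∂z = 0

h = ReLU(-2) = 0
Since z < 0: ∂h/∂z = 0
∂L/∂z = ∂L/∂h · ∂h/∂z = 10 × 0 = 0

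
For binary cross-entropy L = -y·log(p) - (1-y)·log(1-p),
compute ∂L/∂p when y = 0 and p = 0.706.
∂L/∂p = 3.401

∂L/∂p = -y/p + (1-y)/(1-p) = 0 + 1/0.294 = 3.401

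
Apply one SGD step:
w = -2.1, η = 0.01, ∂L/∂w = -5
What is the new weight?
w_new = -2.05

w_new = w - η·∂L/∂w = -2.1 - 0.01×(-5) = -2.1 - (-0.05) = -2.05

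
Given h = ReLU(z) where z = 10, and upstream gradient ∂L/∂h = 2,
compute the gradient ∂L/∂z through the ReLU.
∂L/∂z = 2

h = ReLU(10) = 10
Since z > 0: ∂h/∂z = 1
∂L/∂z = ∂L/∂h · ∂h/∂z = 2 × 1 = 2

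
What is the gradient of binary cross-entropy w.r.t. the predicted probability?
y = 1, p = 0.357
∂L/∂p = -2.801

∂L/∂p = -y/p + (1-y)/(1-p) = -1/0.357 + 0 = -2.801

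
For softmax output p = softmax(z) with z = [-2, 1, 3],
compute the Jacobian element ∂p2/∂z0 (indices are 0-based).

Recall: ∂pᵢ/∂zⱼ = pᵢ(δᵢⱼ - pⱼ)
∂p2/∂z0 = -0.005166

p = softmax(z) = [0.0059, 0.1185, 0.8756]
p2 = 0.8756, p0 = 0.0059

∂p2/∂z0 = -p2 × p0 = -0.8756 × 0.0059 = -0.005166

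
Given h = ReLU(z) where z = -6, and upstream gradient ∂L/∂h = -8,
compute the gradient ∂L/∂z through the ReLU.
∂L/∂z = 0

h = ReLU(-6) = 0
Since z < 0: ∂h/∂z = 0
∂L/∂z = ∂L/∂h · ∂h/∂z = -8 × 0 = 0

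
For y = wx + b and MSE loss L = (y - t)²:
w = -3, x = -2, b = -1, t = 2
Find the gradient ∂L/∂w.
∂L/∂w = -12

y = wx + b = (-3)(-2) + -1 = 5
∂L/∂y = 2(y - t) = 2(5 - 2) = 6
∂y/∂w = x = -2
∂L/∂w = ∂L/∂y · ∂y/∂w = 6 × -2 = -12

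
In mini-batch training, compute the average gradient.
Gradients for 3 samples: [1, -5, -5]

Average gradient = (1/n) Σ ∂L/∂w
Average gradient = -3

Average = (1/3)(1 + -5 + -5) = -9/3 = -3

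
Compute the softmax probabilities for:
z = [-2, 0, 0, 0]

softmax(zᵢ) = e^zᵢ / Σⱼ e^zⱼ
p = [0.0432, 0.3189, 0.3189, 0.3189]

exp(z) = [0.1353, 1, 1, 1]
Sum = 3.135
p = [0.0432, 0.3189, 0.3189, 0.3189]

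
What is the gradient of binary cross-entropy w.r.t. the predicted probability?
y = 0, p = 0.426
∂L/∂p = 1.742

∂L/∂p = -y/p + (1-y)/(1-p) = 0 + 1/0.574 = 1.742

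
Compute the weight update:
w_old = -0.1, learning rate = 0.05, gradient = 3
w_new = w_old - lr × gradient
w_new = -0.25

w_new = w - η·∂L/∂w = -0.1 - 0.05×(3) = -0.1 - (0.15) = -0.25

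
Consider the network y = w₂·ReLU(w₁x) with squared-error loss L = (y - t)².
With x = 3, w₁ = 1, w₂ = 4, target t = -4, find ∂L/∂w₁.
∂L/∂w₁ = 384

Forward pass:
z = w₁x = 1×3 = 3
h = ReLU(3) = 3
y = w₂h = 4×3 = 12

Backward pass:
∂L/∂y = 2(y - t) = 2(12 - -4) = 32
∂y/∂h = w₂ = 4
∂h/∂z = 1 (ReLU derivative)
∂z/∂w₁ = x = 3

∂L/∂w₁ = 32 × 4 × 1 × 3 = 384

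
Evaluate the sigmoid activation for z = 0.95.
0.7211

sigmoid(0.95) = 1/(1 + e^(-0.95)) = 1/(1 + 0.3867) = 0.7211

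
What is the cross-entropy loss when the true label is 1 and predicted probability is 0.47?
L = 0.755

L = -1·log(0.47) - 0·log(0.53) = -log(0.47) = 0.755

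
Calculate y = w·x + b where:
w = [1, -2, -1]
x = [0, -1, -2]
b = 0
y = 4

y = (1)(0) + (-2)(-1) + (-1)(-2) + 0 = 4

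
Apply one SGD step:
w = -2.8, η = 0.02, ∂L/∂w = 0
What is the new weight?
w_new = -2.8

w_new = w - η·∂L/∂w = -2.8 - 0.02×(0) = -2.8 - (0) = -2.8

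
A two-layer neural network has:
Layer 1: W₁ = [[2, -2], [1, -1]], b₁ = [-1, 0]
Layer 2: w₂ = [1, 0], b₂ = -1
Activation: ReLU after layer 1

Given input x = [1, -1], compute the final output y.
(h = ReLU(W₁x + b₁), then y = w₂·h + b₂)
y = 2

Layer 1 pre-activation: z₁ = [3, 2]
After ReLU: h = [3, 2]
Layer 2 output: y = 1×3 + 0×2 + -1 = 2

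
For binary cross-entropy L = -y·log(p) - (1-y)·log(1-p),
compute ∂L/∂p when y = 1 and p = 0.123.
∂L/∂p = -8.13

∂L/∂p = -y/p + (1-y)/(1-p) = -1/0.123 + 0 = -8.13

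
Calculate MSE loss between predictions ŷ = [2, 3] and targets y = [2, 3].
MSE = 0

MSE = (1/2)((2-2)² + (3-3)²) = (1/2)(0 + 0) = 0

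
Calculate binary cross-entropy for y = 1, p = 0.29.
L = 1.238

L = -1·log(0.29) - 0·log(0.71) = -log(0.29) = 1.238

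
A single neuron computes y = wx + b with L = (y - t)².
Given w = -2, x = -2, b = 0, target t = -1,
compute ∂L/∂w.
∂L/∂w = -20

y = wx + b = (-2)(-2) + 0 = 4
∂L/∂y = 2(y - t) = 2(4 - -1) = 10
∂y/∂w = x = -2
∂L/∂w = ∂L/∂y · ∂y/∂w = 10 × -2 = -20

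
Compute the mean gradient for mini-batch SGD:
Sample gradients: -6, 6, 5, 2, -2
Average gradient = 1

Average = (1/5)(-6 + 6 + 5 + 2 + -2) = 5/5 = 1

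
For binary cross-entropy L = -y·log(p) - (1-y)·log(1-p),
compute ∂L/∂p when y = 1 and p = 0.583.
∂L/∂p = -1.715

∂L/∂p = -y/p + (1-y)/(1-p) = -1/0.583 + 0 = -1.715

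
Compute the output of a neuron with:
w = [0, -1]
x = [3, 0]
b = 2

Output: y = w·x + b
y = 2

y = (0)(3) + (-1)(0) + 2 = 2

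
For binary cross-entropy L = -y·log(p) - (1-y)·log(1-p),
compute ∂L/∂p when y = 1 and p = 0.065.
∂L/∂p = -15.38

∂L/∂p = -y/p + (1-y)/(1-p) = -1/0.065 + 0 = -15.38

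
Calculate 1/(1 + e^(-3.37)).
0.9668

sigmoid(3.37) = 1/(1 + e^(-3.37)) = 1/(1 + 0.03439) = 0.9668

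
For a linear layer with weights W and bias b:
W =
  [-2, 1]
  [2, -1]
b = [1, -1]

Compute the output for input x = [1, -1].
y = [-2, 2]

Wx = [-2×1 + 1×-1, 2×1 + -1×-1]
   = [-3, 3]
y = Wx + b = [-3 + 1, 3 + -1] = [-2, 2]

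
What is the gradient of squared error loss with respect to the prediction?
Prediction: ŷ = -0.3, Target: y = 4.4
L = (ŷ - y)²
∂L/∂ŷ = -9.4

∂L/∂ŷ = 2(ŷ - y) = 2(-0.3 - 4.4) = 2(-4.7) = -9.4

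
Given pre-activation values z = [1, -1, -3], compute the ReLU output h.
h = [1, 0, 0]

ReLU applied element-wise: max(0,1)=1, max(0,-1)=0, max(0,-3)=0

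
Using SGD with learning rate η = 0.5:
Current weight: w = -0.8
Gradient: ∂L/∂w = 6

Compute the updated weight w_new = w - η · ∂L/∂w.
w_new = -3.8

w_new = w - η·∂L/∂w = -0.8 - 0.5×(6) = -0.8 - (3) = -3.8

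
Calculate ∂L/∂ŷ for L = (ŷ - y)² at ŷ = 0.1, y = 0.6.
∂L/∂ŷ = -1.0

∂L/∂ŷ = 2(ŷ - y) = 2(0.1 - 0.6) = 2(-0.5) = -1.0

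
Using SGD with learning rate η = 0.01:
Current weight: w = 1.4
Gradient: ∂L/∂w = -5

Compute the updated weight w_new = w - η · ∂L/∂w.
w_new = 1.45

w_new = w - η·∂L/∂w = 1.4 - 0.01×(-5) = 1.4 - (-0.05) = 1.45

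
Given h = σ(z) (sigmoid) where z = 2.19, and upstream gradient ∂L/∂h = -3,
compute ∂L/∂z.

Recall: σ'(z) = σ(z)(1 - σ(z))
∂L/∂z = -0.2716

σ(2.19) = 0.8993
σ'(2.19) = σ(2.19)(1 - σ(2.19)) = 0.8993 × 0.1007 = 0.09052
∂L/∂z = ∂L/∂h · σ'(z) = -3 × 0.09052 = -0.2716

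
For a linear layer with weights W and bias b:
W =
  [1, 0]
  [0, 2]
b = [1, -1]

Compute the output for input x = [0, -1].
y = [1, -3]

Wx = [1×0 + 0×-1, 0×0 + 2×-1]
   = [0, -2]
y = Wx + b = [0 + 1, -2 + -1] = [1, -3]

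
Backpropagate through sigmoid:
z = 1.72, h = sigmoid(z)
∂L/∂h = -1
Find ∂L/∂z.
∂L/∂z = -0.1288

σ(1.72) = 0.8481
σ'(1.72) = σ(1.72)(1 - σ(1.72)) = 0.8481 × 0.1519 = 0.1288
∂L/∂z = ∂L/∂h · σ'(z) = -1 × 0.1288 = -0.1288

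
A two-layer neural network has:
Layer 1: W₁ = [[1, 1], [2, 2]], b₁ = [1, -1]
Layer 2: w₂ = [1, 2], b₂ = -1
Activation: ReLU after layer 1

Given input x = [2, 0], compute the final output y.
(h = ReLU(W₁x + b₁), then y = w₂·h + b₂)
y = 8

Layer 1 pre-activation: z₁ = [3, 3]
After ReLU: h = [3, 3]
Layer 2 output: y = 1×3 + 2×3 + -1 = 8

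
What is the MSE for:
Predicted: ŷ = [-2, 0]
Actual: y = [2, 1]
MSE = 8.5

MSE = (1/2)((-2-2)² + (0-1)²) = (1/2)(16 + 1) = 8.5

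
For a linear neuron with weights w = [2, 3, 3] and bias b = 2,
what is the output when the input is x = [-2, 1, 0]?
y = 1

y = (2)(-2) + (3)(1) + (3)(0) + 2 = 1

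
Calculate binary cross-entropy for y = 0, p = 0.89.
L = 2.207

L = -0·log(0.89) - 1·log(0.11) = -log(0.11) = 2.207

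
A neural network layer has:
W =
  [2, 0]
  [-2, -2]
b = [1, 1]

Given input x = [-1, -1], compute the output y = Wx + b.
y = [-1, 5]

Wx = [2×-1 + 0×-1, -2×-1 + -2×-1]
   = [-2, 4]
y = Wx + b = [-2 + 1, 4 + 1] = [-1, 5]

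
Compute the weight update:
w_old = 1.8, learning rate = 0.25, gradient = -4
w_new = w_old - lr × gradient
w_new = 2.8

w_new = w - η·∂L/∂w = 1.8 - 0.25×(-4) = 1.8 - (-1) = 2.8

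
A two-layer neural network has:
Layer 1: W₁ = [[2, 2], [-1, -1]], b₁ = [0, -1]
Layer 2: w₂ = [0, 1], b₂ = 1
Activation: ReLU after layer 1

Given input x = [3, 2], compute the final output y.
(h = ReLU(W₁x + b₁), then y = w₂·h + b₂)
y = 1

Layer 1 pre-activation: z₁ = [10, -6]
After ReLU: h = [10, 0]
Layer 2 output: y = 0×10 + 1×0 + 1 = 1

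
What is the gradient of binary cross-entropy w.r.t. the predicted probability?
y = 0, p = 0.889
∂L/∂p = 9.009

∂L/∂p = -y/p + (1-y)/(1-p) = 0 + 1/0.111 = 9.009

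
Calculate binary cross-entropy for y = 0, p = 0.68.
L = 1.139

L = -0·log(0.68) - 1·log(0.32) = -log(0.32) = 1.139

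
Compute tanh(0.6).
0.537

tanh(0.6) = (e^(0.6) - e^(-0.6))/(e^(0.6) + e^(-0.6)) = 0.537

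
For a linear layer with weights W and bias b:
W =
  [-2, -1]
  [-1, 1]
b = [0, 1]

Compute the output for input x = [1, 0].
y = [-2, 0]

Wx = [-2×1 + -1×0, -1×1 + 1×0]
   = [-2, -1]
y = Wx + b = [-2 + 0, -1 + 1] = [-2, 0]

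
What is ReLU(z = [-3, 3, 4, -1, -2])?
h = [0, 3, 4, 0, 0]

ReLU applied element-wise: max(0,-3)=0, max(0,3)=3, max(0,4)=4, max(0,-1)=0, max(0,-2)=0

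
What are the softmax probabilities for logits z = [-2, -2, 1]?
p = [0.0453, 0.0453, 0.9094]

exp(z) = [0.1353, 0.1353, 2.718]
Sum = 2.989
p = [0.0453, 0.0453, 0.9094]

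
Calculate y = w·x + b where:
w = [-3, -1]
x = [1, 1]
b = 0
y = -4

y = (-3)(1) + (-1)(1) + 0 = -4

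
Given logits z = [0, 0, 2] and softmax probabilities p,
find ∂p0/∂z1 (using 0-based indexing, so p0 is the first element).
∂p0/∂z1 = -0.01134

p = softmax(z) = [0.1065, 0.1065, 0.787]
p0 = 0.1065, p1 = 0.1065

∂p0/∂z1 = -p0 × p1 = -0.1065 × 0.1065 = -0.01134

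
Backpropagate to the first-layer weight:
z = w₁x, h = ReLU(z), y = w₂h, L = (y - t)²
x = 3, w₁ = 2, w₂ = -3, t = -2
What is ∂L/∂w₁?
∂L/∂w₁ = 288

Forward pass:
z = w₁x = 2×3 = 6
h = ReLU(6) = 6
y = w₂h = -3×6 = -18

Backward pass:
∂L/∂y = 2(y - t) = 2(-18 - -2) = -32
∂y/∂h = w₂ = -3
∂h/∂z = 1 (ReLU derivative)
∂z/∂w₁ = x = 3

∂L/∂w₁ = -32 × -3 × 1 × 3 = 288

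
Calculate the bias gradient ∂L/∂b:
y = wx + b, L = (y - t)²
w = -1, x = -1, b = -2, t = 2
∂L/∂b = -6

y = wx + b = (-1)(-1) + -2 = -1
∂L/∂y = 2(y - t) = 2(-1 - 2) = -6
∂y/∂b = 1
∂L/∂b = ∂L/∂y · ∂y/∂b = -6 × 1 = -6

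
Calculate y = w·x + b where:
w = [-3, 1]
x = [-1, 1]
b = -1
y = 3

y = (-3)(-1) + (1)(1) + -1 = 3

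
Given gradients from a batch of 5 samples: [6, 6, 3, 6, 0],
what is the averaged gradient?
Average gradient = 4.2

Average = (1/5)(6 + 6 + 3 + 6 + 0) = 21/5 = 4.2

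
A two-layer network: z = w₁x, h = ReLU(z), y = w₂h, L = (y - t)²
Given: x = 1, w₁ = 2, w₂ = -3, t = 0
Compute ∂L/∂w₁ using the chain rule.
∂L/∂w₁ = 36

Forward pass:
z = w₁x = 2×1 = 2
h = ReLU(2) = 2
y = w₂h = -3×2 = -6

Backward pass:
∂L/∂y = 2(y - t) = 2(-6 - 0) = -12
∂y/∂h = w₂ = -3
∂h/∂z = 1 (ReLU derivative)
∂z/∂w₁ = x = 1

∂L/∂w₁ = -12 × -3 × 1 × 1 = 36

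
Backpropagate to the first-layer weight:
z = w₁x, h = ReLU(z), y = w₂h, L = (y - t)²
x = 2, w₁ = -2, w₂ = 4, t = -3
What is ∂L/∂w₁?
∂L/∂w₁ = 0

Forward pass:
z = w₁x = -2×2 = -4
h = ReLU(-4) = 0
y = w₂h = 4×0 = 0

Backward pass:
∂L/∂y = 2(y - t) = 2(0 - -3) = 6
∂y/∂h = w₂ = 4
∂h/∂z = 0 (ReLU derivative)
∂z/∂w₁ = x = 2

∂L/∂w₁ = 6 × 4 × 0 × 2 = 0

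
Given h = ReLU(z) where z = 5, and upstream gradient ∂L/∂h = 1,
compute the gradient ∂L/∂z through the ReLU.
∂L/∂z = 1

h = ReLU(5) = 5
Since z > 0: ∂h/∂z = 1
∂L/∂z = ∂L/∂h · ∂h/∂z = 1 × 1 = 1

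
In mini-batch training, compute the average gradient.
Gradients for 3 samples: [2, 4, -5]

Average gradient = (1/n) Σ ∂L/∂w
Average gradient = 0.3333

Average = (1/3)(2 + 4 + -5) = 1/3 = 0.3333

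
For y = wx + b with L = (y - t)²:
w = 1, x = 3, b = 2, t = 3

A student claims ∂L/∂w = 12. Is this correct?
Correct

y = (1)(3) + 2 = 5
∂L/∂y = 2(y - t) = 2(5 - 3) = 4
∂y/∂w = x = 3
∂L/∂w = 4 × 3 = 12

Claimed value: 12
Correct: The correct gradient is 12.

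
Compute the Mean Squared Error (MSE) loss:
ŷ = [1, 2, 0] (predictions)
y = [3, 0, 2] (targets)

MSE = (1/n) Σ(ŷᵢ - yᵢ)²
MSE = 4

MSE = (1/3)((1-3)² + (2-0)² + (0-2)²) = (1/3)(4 + 4 + 4) = 4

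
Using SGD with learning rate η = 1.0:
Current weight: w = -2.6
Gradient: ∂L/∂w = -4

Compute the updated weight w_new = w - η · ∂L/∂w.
w_new = 1.4

w_new = w - η·∂L/∂w = -2.6 - 1.0×(-4) = -2.6 - (-4) = 1.4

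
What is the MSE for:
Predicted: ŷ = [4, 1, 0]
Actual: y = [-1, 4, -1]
MSE = 11.67

MSE = (1/3)((4--1)² + (1-4)² + (0--1)²) = (1/3)(25 + 9 + 1) = 11.67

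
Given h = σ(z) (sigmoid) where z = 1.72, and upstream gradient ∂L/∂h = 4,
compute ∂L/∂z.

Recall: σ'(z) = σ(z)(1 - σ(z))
∂L/∂z = 0.5152

σ(1.72) = 0.8481
σ'(1.72) = σ(1.72)(1 - σ(1.72)) = 0.8481 × 0.1519 = 0.1288
∂L/∂z = ∂L/∂h · σ'(z) = 4 × 0.1288 = 0.5152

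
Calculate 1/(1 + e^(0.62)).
0.3498

sigmoid(-0.62) = 1/(1 + e^(0.62)) = 1/(1 + 1.859) = 0.3498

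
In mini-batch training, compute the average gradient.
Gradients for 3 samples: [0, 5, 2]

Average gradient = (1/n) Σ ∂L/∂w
Average gradient = 2.333

Average = (1/3)(0 + 5 + 2) = 7/3 = 2.333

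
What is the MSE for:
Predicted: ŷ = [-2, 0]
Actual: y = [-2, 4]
MSE = 8

MSE = (1/2)((-2--2)² + (0-4)²) = (1/2)(0 + 16) = 8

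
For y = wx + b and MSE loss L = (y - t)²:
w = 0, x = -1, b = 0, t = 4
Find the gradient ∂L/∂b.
∂L/∂b = -8

y = wx + b = (0)(-1) + 0 = 0
∂L/∂y = 2(y - t) = 2(0 - 4) = -8
∂y/∂b = 1
∂L/∂b = ∂L/∂y · ∂y/∂b = -8 × 1 = -8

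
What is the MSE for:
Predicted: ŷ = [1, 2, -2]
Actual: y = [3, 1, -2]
MSE = 1.667

MSE = (1/3)((1-3)² + (2-1)² + (-2--2)²) = (1/3)(4 + 1 + 0) = 1.667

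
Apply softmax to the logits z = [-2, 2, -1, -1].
p = [0.0164, 0.8945, 0.0445, 0.0445]

exp(z) = [0.1353, 7.389, 0.3679, 0.3679]
Sum = 8.26
p = [0.0164, 0.8945, 0.0445, 0.0445]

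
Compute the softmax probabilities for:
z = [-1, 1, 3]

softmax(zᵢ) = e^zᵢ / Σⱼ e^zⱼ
p = [0.0159, 0.1173, 0.8668]

exp(z) = [0.3679, 2.718, 20.09]
Sum = 23.17
p = [0.0159, 0.1173, 0.8668]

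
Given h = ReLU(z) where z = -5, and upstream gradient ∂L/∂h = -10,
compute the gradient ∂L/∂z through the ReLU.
∂L/∂z = 0

h = ReLU(-5) = 0
Since z < 0: ∂h/∂z = 0
∂L/∂z = ∂L/∂h · ∂h/∂z = -10 × 0 = 0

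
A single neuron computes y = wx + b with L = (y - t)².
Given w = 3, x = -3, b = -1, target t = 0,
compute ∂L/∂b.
∂L/∂b = -20

y = wx + b = (3)(-3) + -1 = -10
∂L/∂y = 2(y - t) = 2(-10 - 0) = -20
∂y/∂b = 1
∂L/∂b = ∂L/∂y · ∂y/∂b = -20 × 1 = -20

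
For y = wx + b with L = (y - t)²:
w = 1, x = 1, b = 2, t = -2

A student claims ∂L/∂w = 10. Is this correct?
Correct

y = (1)(1) + 2 = 3
∂L/∂y = 2(y - t) = 2(3 - -2) = 10
∂y/∂w = x = 1
∂L/∂w = 10 × 1 = 10

Claimed value: 10
Correct: The correct gradient is 10.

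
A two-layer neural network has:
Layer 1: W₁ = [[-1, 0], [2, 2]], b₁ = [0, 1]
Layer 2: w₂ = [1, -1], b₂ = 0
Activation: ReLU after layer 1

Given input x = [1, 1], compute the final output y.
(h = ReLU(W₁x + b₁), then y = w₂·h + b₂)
y = -5

Layer 1 pre-activation: z₁ = [-1, 5]
After ReLU: h = [0, 5]
Layer 2 output: y = 1×0 + -1×5 + 0 = -5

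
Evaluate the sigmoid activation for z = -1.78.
0.1443

sigmoid(-1.78) = 1/(1 + e^(1.78)) = 1/(1 + 5.93) = 0.1443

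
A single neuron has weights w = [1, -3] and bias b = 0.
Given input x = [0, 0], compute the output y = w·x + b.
y = 0

y = (1)(0) + (-3)(0) + 0 = 0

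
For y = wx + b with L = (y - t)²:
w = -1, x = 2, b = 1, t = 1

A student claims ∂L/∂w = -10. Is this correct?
Incorrect

y = (-1)(2) + 1 = -1
∂L/∂y = 2(y - t) = 2(-1 - 1) = -4
∂y/∂w = x = 2
∂L/∂w = -4 × 2 = -8

Claimed value: -10
Incorrect: The correct gradient is -8.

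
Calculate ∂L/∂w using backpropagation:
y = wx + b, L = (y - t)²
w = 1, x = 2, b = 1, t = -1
∂L/∂w = 16

y = wx + b = (1)(2) + 1 = 3
∂L/∂y = 2(y - t) = 2(3 - -1) = 8
∂y/∂w = x = 2
∂L/∂w = ∂L/∂y · ∂y/∂w = 8 × 2 = 16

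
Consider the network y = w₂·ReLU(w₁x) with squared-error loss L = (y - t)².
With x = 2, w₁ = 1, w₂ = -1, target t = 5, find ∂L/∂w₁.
∂L/∂w₁ = 28

Forward pass:
z = w₁x = 1×2 = 2
h = ReLU(2) = 2
y = w₂h = -1×2 = -2

Backward pass:
∂L/∂y = 2(y - t) = 2(-2 - 5) = -14
∂y/∂h = w₂ = -1
∂h/∂z = 1 (ReLU derivative)
∂z/∂w₁ = x = 2

∂L/∂w₁ = -14 × -1 × 1 × 2 = 28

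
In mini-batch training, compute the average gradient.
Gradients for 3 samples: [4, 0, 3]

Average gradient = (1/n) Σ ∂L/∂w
Average gradient = 2.333

Average = (1/3)(4 + 0 + 3) = 7/3 = 2.333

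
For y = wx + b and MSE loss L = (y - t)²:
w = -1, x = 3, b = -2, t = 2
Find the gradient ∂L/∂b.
∂L/∂b = -14

y = wx + b = (-1)(3) + -2 = -5
∂L/∂y = 2(y - t) = 2(-5 - 2) = -14
∂y/∂b = 1
∂L/∂b = ∂L/∂y · ∂y/∂b = -14 × 1 = -14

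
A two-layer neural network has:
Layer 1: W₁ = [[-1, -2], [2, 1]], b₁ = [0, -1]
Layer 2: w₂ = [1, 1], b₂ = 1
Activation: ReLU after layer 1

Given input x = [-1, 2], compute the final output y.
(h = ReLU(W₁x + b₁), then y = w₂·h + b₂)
y = 1

Layer 1 pre-activation: z₁ = [-3, -1]
After ReLU: h = [0, 0]
Layer 2 output: y = 1×0 + 1×0 + 1 = 1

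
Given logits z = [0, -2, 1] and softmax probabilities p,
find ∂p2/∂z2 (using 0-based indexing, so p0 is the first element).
∂p2/∂z2 = 0.2078

p = softmax(z) = [0.2595, 0.03512, 0.7054]
p2 = 0.7054

∂p2/∂z2 = p2(1 - p2) = 0.7054 × (1 - 0.7054) = 0.2078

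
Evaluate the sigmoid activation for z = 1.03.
0.7369

sigmoid(1.03) = 1/(1 + e^(-1.03)) = 1/(1 + 0.357) = 0.7369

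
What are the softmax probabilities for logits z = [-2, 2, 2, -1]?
p = [0.0089, 0.4835, 0.4835, 0.0241]

exp(z) = [0.1353, 7.389, 7.389, 0.3679]
Sum = 15.28
p = [0.0089, 0.4835, 0.4835, 0.0241]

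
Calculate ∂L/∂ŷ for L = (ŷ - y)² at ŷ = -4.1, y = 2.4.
∂L/∂ŷ = -13.0

∂L/∂ŷ = 2(ŷ - y) = 2(-4.1 - 2.4) = 2(-6.5) = -13.0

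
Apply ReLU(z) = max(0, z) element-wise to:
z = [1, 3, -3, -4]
h = [1, 3, 0, 0]

ReLU applied element-wise: max(0,1)=1, max(0,3)=3, max(0,-3)=0, max(0,-4)=0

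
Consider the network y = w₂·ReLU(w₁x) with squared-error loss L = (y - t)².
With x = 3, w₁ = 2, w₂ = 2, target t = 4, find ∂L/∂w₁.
∂L/∂w₁ = 96

Forward pass:
z = w₁x = 2×3 = 6
h = ReLU(6) = 6
y = w₂h = 2×6 = 12

Backward pass:
∂L/∂y = 2(y - t) = 2(12 - 4) = 16
∂y/∂h = w₂ = 2
∂h/∂z = 1 (ReLU derivative)
∂z/∂w₁ = x = 3

∂L/∂w₁ = 16 × 2 × 1 × 3 = 96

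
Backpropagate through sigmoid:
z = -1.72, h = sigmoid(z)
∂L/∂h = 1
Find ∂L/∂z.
∂L/∂z = 0.1288

σ(-1.72) = 0.1519
σ'(-1.72) = σ(-1.72)(1 - σ(-1.72)) = 0.1519 × 0.8481 = 0.1288
∂L/∂z = ∂L/∂h · σ'(z) = 1 × 0.1288 = 0.1288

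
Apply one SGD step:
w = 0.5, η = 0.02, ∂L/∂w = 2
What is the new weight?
w_new = 0.46

w_new = w - η·∂L/∂w = 0.5 - 0.02×(2) = 0.5 - (0.04) = 0.46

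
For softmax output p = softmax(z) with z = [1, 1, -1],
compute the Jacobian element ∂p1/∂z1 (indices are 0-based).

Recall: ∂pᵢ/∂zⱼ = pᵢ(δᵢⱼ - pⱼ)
∂p1/∂z1 = 0.249

p = softmax(z) = [0.4683, 0.4683, 0.06338]
p1 = 0.4683

∂p1/∂z1 = p1(1 - p1) = 0.4683 × (1 - 0.4683) = 0.249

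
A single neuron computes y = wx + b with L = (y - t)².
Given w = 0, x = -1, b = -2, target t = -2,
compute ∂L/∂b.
∂L/∂b = 0

y = wx + b = (0)(-1) + -2 = -2
∂L/∂y = 2(y - t) = 2(-2 - -2) = 0
∂y/∂b = 1
∂L/∂b = ∂L/∂y · ∂y/∂b = 0 × 1 = 0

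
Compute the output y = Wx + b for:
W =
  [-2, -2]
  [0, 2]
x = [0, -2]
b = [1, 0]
y = [5, -4]

Wx = [-2×0 + -2×-2, 0×0 + 2×-2]
   = [4, -4]
y = Wx + b = [4 + 1, -4 + 0] = [5, -4]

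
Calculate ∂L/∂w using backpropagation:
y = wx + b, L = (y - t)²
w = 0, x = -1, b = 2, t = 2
∂L/∂w = 0

y = wx + b = (0)(-1) + 2 = 2
∂L/∂y = 2(y - t) = 2(2 - 2) = 0
∂y/∂w = x = -1
∂L/∂w = ∂L/∂y · ∂y/∂w = 0 × -1 = 0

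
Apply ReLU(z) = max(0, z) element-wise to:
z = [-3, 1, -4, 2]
h = [0, 1, 0, 2]

ReLU applied element-wise: max(0,-3)=0, max(0,1)=1, max(0,-4)=0, max(0,2)=2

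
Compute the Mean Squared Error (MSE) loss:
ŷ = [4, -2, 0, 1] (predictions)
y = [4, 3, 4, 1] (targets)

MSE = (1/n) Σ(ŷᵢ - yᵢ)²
MSE = 10.25

MSE = (1/4)((4-4)² + (-2-3)² + (0-4)² + (1-1)²) = (1/4)(0 + 25 + 16 + 0) = 10.25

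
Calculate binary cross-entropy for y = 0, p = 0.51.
L = 0.7133

L = -0·log(0.51) - 1·log(0.49) = -log(0.49) = 0.7133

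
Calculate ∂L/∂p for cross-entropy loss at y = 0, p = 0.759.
∂L/∂p = 4.149

∂L/∂p = -y/p + (1-y)/(1-p) = 0 + 1/0.241 = 4.149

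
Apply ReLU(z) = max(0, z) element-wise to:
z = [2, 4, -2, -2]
h = [2, 4, 0, 0]

ReLU applied element-wise: max(0,2)=2, max(0,4)=4, max(0,-2)=0, max(0,-2)=0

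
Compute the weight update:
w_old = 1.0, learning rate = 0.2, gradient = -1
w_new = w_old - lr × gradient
w_new = 1.2

w_new = w - η·∂L/∂w = 1.0 - 0.2×(-1) = 1.0 - (-0.2) = 1.2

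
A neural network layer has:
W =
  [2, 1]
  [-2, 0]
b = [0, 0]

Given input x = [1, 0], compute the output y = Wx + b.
y = [2, -2]

Wx = [2×1 + 1×0, -2×1 + 0×0]
   = [2, -2]
y = Wx + b = [2 + 0, -2 + 0] = [2, -2]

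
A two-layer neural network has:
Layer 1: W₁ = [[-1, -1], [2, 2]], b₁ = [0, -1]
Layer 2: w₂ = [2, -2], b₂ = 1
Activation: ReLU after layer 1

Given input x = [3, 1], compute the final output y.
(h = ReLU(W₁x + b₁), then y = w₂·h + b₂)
y = -13

Layer 1 pre-activation: z₁ = [-4, 7]
After ReLU: h = [0, 7]
Layer 2 output: y = 2×0 + -2×7 + 1 = -13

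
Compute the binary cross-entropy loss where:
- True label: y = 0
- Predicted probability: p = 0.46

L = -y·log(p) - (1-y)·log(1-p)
L = 0.6162

L = -0·log(0.46) - 1·log(0.54) = -log(0.54) = 0.6162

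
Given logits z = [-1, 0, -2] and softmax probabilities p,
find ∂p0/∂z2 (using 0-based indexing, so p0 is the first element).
∂p0/∂z2 = -0.02203

p = softmax(z) = [0.2447, 0.6652, 0.09003]
p0 = 0.2447, p2 = 0.09003

∂p0/∂z2 = -p0 × p2 = -0.2447 × 0.09003 = -0.02203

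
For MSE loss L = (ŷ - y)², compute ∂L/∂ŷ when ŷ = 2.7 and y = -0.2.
∂L/∂ŷ = 5.8

∂L/∂ŷ = 2(ŷ - y) = 2(2.7 - -0.2) = 2(2.9) = 5.8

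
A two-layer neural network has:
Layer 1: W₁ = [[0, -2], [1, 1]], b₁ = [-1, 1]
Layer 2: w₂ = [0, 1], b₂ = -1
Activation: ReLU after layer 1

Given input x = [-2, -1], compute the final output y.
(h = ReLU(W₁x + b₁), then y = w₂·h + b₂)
y = -1

Layer 1 pre-activation: z₁ = [1, -2]
After ReLU: h = [1, 0]
Layer 2 output: y = 0×1 + 1×0 + -1 = -1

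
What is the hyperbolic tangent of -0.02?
-0.02

tanh(-0.02) = (e^(-0.02) - e^(0.02))/(e^(-0.02) + e^(0.02)) = -0.02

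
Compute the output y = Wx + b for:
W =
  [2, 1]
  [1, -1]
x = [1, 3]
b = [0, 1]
y = [5, -1]

Wx = [2×1 + 1×3, 1×1 + -1×3]
   = [5, -2]
y = Wx + b = [5 + 0, -2 + 1] = [5, -1]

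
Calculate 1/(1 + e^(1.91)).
0.129

sigmoid(-1.91) = 1/(1 + e^(1.91)) = 1/(1 + 6.753) = 0.129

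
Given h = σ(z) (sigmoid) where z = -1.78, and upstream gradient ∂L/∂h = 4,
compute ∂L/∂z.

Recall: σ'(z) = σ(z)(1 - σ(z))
∂L/∂z = 0.4939

σ(-1.78) = 0.1443
σ'(-1.78) = σ(-1.78)(1 - σ(-1.78)) = 0.1443 × 0.8557 = 0.1235
∂L/∂z = ∂L/∂h · σ'(z) = 4 × 0.1235 = 0.4939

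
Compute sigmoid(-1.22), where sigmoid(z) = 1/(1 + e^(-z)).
0.2279

sigmoid(-1.22) = 1/(1 + e^(1.22)) = 1/(1 + 3.387) = 0.2279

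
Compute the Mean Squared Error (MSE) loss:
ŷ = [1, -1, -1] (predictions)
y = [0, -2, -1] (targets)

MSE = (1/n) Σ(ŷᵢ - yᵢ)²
MSE = 0.6667

MSE = (1/3)((1-0)² + (-1--2)² + (-1--1)²) = (1/3)(1 + 1 + 0) = 0.6667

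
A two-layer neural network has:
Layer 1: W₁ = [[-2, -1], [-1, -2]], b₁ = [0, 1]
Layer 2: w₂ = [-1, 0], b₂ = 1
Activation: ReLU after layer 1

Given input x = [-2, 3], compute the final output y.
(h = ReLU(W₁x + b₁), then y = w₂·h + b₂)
y = 0

Layer 1 pre-activation: z₁ = [1, -3]
After ReLU: h = [1, 0]
Layer 2 output: y = -1×1 + 0×0 + 1 = 0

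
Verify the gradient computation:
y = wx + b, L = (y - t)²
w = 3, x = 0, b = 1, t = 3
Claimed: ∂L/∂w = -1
Incorrect

y = (3)(0) + 1 = 1
∂L/∂y = 2(y - t) = 2(1 - 3) = -4
∂y/∂w = x = 0
∂L/∂w = -4 × 0 = 0

Claimed value: -1
Incorrect: The correct gradient is 0.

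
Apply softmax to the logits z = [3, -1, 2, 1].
p = [0.6572, 0.012, 0.2418, 0.0889]

exp(z) = [20.09, 0.3679, 7.389, 2.718]
Sum = 30.56
p = [0.6572, 0.012, 0.2418, 0.0889]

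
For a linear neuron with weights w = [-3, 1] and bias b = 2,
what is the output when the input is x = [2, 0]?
y = -4

y = (-3)(2) + (1)(0) + 2 = -4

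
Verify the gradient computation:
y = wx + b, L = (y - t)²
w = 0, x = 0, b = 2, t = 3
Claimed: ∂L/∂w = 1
Incorrect

y = (0)(0) + 2 = 2
∂L/∂y = 2(y - t) = 2(2 - 3) = -2
∂y/∂w = x = 0
∂L/∂w = -2 × 0 = 0

Claimed value: 1
Incorrect: The correct gradient is 0.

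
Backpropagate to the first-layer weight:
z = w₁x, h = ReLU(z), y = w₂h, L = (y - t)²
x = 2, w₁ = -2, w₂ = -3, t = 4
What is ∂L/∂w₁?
∂L/∂w₁ = 0

Forward pass:
z = w₁x = -2×2 = -4
h = ReLU(-4) = 0
y = w₂h = -3×0 = 0

Backward pass:
∂L/∂y = 2(y - t) = 2(0 - 4) = -8
∂y/∂h = w₂ = -3
∂h/∂z = 0 (ReLU derivative)
∂z/∂w₁ = x = 2

∂L/∂w₁ = -8 × -3 × 0 × 2 = 0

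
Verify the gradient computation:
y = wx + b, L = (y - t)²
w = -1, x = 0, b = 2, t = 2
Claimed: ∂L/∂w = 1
Incorrect

y = (-1)(0) + 2 = 2
∂L/∂y = 2(y - t) = 2(2 - 2) = 0
∂y/∂w = x = 0
∂L/∂w = 0 × 0 = 0

Claimed value: 1
Incorrect: The correct gradient is 0.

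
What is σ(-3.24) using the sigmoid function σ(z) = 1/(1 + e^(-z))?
0.03769

sigmoid(-3.24) = 1/(1 + e^(3.24)) = 1/(1 + 25.53) = 0.03769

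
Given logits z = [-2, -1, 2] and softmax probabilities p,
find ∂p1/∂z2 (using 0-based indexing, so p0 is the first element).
∂p1/∂z2 = -0.04364

p = softmax(z) = [0.01715, 0.04661, 0.9362]
p1 = 0.04661, p2 = 0.9362

∂p1/∂z2 = -p1 × p2 = -0.04661 × 0.9362 = -0.04364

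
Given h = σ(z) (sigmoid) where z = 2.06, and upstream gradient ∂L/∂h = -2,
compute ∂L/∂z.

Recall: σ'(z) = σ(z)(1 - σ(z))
∂L/∂z = -0.2005

σ(2.06) = 0.887
σ'(2.06) = σ(2.06)(1 - σ(2.06)) = 0.887 × 0.113 = 0.1003
∂L/∂z = ∂L/∂h · σ'(z) = -2 × 0.1003 = -0.2005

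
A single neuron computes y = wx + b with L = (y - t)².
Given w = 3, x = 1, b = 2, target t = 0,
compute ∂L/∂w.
∂L/∂w = 10

y = wx + b = (3)(1) + 2 = 5
∂L/∂y = 2(y - t) = 2(5 - 0) = 10
∂y/∂w = x = 1
∂L/∂w = ∂L/∂y · ∂y/∂w = 10 × 1 = 10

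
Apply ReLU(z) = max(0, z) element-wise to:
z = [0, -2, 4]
h = [0, 0, 4]

ReLU applied element-wise: max(0,0)=0, max(0,-2)=0, max(0,4)=4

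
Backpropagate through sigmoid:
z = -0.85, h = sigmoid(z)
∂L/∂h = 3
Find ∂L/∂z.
∂L/∂z = 0.6293

σ(-0.85) = 0.2994
σ'(-0.85) = σ(-0.85)(1 - σ(-0.85)) = 0.2994 × 0.7006 = 0.2098
∂L/∂z = ∂L/∂h · σ'(z) = 3 × 0.2098 = 0.6293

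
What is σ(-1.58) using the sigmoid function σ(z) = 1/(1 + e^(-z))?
0.1708

sigmoid(-1.58) = 1/(1 + e^(1.58)) = 1/(1 + 4.855) = 0.1708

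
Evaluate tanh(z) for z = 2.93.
0.9943

tanh(2.93) = (e^(2.93) - e^(-2.93))/(e^(2.93) + e^(-2.93)) = 0.9943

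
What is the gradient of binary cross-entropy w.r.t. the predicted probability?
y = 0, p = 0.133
∂L/∂p = 1.153

∂L/∂p = -y/p + (1-y)/(1-p) = 0 + 1/0.867 = 1.153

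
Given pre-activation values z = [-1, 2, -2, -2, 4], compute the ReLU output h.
h = [0, 2, 0, 0, 4]

ReLU applied element-wise: max(0,-1)=0, max(0,2)=2, max(0,-2)=0, max(0,-2)=0, max(0,4)=4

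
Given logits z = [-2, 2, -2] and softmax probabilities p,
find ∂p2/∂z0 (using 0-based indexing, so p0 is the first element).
∂p2/∂z0 = -0.0003122

p = softmax(z) = [0.01767, 0.9647, 0.01767]
p2 = 0.01767, p0 = 0.01767

∂p2/∂z0 = -p2 × p0 = -0.01767 × 0.01767 = -0.0003122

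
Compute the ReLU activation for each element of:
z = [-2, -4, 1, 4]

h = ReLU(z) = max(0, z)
h = [0, 0, 1, 4]

ReLU applied element-wise: max(0,-2)=0, max(0,-4)=0, max(0,1)=1, max(0,4)=4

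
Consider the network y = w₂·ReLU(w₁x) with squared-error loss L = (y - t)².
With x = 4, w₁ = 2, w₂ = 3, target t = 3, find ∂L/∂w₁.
∂L/∂w₁ = 504

Forward pass:
z = w₁x = 2×4 = 8
h = ReLU(8) = 8
y = w₂h = 3×8 = 24

Backward pass:
∂L/∂y = 2(y - t) = 2(24 - 3) = 42
∂y/∂h = w₂ = 3
∂h/∂z = 1 (ReLU derivative)
∂z/∂w₁ = x = 4

∂L/∂w₁ = 42 × 3 × 1 × 4 = 504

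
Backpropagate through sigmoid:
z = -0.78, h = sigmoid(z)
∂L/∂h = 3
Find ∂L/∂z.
∂L/∂z = 0.6466

σ(-0.78) = 0.3143
σ'(-0.78) = σ(-0.78)(1 - σ(-0.78)) = 0.3143 × 0.6857 = 0.2155
∂L/∂z = ∂L/∂h · σ'(z) = 3 × 0.2155 = 0.6466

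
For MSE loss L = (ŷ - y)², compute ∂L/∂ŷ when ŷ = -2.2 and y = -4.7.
∂L/∂ŷ = 5.0

∂L/∂ŷ = 2(ŷ - y) = 2(-2.2 - -4.7) = 2(2.5) = 5.0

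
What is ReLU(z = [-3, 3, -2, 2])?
h = [0, 3, 0, 2]

ReLU applied element-wise: max(0,-3)=0, max(0,3)=3, max(0,-2)=0, max(0,2)=2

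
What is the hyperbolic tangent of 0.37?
0.354

tanh(0.37) = (e^(0.37) - e^(-0.37))/(e^(0.37) + e^(-0.37)) = 0.354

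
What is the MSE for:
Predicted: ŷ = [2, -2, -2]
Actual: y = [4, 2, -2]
MSE = 6.667

MSE = (1/3)((2-4)² + (-2-2)² + (-2--2)²) = (1/3)(4 + 16 + 0) = 6.667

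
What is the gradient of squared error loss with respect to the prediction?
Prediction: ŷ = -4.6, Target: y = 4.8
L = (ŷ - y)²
∂L/∂ŷ = -18.8

∂L/∂ŷ = 2(ŷ - y) = 2(-4.6 - 4.8) = 2(-9.4) = -18.8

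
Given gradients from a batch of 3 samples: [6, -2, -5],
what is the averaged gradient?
Average gradient = -0.3333

Average = (1/3)(6 + -2 + -5) = -1/3 = -0.3333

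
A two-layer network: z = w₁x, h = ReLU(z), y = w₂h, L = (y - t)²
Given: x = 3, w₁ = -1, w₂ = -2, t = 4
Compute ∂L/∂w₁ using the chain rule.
∂L/∂w₁ = 0

Forward pass:
z = w₁x = -1×3 = -3
h = ReLU(-3) = 0
y = w₂h = -2×0 = 0

Backward pass:
∂L/∂y = 2(y - t) = 2(0 - 4) = -8
∂y/∂h = w₂ = -2
∂h/∂z = 0 (ReLU derivative)
∂z/∂w₁ = x = 3

∂L/∂w₁ = -8 × -2 × 0 × 3 = 0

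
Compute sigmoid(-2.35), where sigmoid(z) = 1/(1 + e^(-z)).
0.08707

sigmoid(-2.35) = 1/(1 + e^(2.35)) = 1/(1 + 10.49) = 0.08707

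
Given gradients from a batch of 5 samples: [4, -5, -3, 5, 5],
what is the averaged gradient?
Average gradient = 1.2

Average = (1/5)(4 + -5 + -3 + 5 + 5) = 6/5 = 1.2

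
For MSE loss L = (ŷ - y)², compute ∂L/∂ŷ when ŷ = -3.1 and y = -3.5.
∂L/∂ŷ = 0.8

∂L/∂ŷ = 2(ŷ - y) = 2(-3.1 - -3.5) = 2(0.4) = 0.8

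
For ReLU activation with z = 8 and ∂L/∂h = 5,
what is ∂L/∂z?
∂L/∂z = 5

h = ReLU(8) = 8
Since z > 0: ∂h/∂z = 1
∂L/∂z = ∂L/∂h · ∂h/∂z = 5 × 1 = 5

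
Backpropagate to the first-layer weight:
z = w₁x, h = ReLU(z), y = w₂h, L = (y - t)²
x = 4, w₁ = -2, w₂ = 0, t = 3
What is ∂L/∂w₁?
∂L/∂w₁ = 0

Forward pass:
z = w₁x = -2×4 = -8
h = ReLU(-8) = 0
y = w₂h = 0×0 = 0

Backward pass:
∂L/∂y = 2(y - t) = 2(0 - 3) = -6
∂y/∂h = w₂ = 0
∂h/∂z = 0 (ReLU derivative)
∂z/∂w₁ = x = 4

∂L/∂w₁ = -6 × 0 × 0 × 4 = 0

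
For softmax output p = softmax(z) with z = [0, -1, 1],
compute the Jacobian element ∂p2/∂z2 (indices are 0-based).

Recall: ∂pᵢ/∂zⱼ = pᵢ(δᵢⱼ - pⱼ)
∂p2/∂z2 = 0.2227

p = softmax(z) = [0.2447, 0.09003, 0.6652]
p2 = 0.6652

∂p2/∂z2 = p2(1 - p2) = 0.6652 × (1 - 0.6652) = 0.2227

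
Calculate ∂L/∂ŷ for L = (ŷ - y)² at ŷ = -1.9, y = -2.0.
∂L/∂ŷ = 0.2

∂L/∂ŷ = 2(ŷ - y) = 2(-1.9 - -2.0) = 2(0.1) = 0.2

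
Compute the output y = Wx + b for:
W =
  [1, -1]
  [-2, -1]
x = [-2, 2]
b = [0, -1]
y = [-4, 1]

Wx = [1×-2 + -1×2, -2×-2 + -1×2]
   = [-4, 2]
y = Wx + b = [-4 + 0, 2 + -1] = [-4, 1]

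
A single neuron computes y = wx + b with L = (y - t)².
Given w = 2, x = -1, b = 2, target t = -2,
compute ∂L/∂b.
∂L/∂b = 4

y = wx + b = (2)(-1) + 2 = 0
∂L/∂y = 2(y - t) = 2(0 - -2) = 4
∂y/∂b = 1
∂L/∂b = ∂L/∂y · ∂y/∂b = 4 × 1 = 4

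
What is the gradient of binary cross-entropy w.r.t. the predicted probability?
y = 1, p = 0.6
∂L/∂p = -1.667

∂L/∂p = -y/p + (1-y)/(1-p) = -1/0.6 + 0 = -1.667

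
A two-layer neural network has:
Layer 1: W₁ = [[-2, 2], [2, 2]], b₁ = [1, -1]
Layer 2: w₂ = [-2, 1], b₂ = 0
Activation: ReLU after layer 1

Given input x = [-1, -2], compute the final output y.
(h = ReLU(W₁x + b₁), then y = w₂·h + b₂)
y = 0

Layer 1 pre-activation: z₁ = [-1, -7]
After ReLU: h = [0, 0]
Layer 2 output: y = -2×0 + 1×0 + 0 = 0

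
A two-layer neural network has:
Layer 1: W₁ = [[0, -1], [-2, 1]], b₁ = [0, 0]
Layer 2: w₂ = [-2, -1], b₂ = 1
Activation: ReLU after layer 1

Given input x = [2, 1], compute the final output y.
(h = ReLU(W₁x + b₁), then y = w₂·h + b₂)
y = 1

Layer 1 pre-activation: z₁ = [-1, -3]
After ReLU: h = [0, 0]
Layer 2 output: y = -2×0 + -1×0 + 1 = 1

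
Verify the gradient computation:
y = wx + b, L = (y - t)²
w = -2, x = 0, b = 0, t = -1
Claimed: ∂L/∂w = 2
Incorrect

y = (-2)(0) + 0 = 0
∂L/∂y = 2(y - t) = 2(0 - -1) = 2
∂y/∂w = x = 0
∂L/∂w = 2 × 0 = 0

Claimed value: 2
Incorrect: The correct gradient is 0.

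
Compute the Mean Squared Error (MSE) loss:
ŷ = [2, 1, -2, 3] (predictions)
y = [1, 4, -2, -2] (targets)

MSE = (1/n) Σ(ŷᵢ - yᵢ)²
MSE = 8.75

MSE = (1/4)((2-1)² + (1-4)² + (-2--2)² + (3--2)²) = (1/4)(1 + 9 + 0 + 25) = 8.75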